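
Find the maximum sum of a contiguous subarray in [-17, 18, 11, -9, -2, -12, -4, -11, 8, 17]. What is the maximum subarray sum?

Using Kadane's algorithm on [-17, 18, 11, -9, -2, -12, -4, -11, 8, 17]:

Scanning through the array:
Position 1 (value 18): max_ending_here = 18, max_so_far = 18
Position 2 (value 11): max_ending_here = 29, max_so_far = 29
Position 3 (value -9): max_ending_here = 20, max_so_far = 29
Position 4 (value -2): max_ending_here = 18, max_so_far = 29
Position 5 (value -12): max_ending_here = 6, max_so_far = 29
Position 6 (value -4): max_ending_here = 2, max_so_far = 29
Position 7 (value -11): max_ending_here = -9, max_so_far = 29
Position 8 (value 8): max_ending_here = 8, max_so_far = 29
Position 9 (value 17): max_ending_here = 25, max_so_far = 29

Maximum subarray: [18, 11]
Maximum sum: 29

The maximum subarray is [18, 11] with sum 29. This subarray runs from index 1 to index 2.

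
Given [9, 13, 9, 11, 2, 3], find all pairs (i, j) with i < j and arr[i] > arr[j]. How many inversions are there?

Finding inversions in [9, 13, 9, 11, 2, 3]:

(0, 4): arr[0]=9 > arr[4]=2
(0, 5): arr[0]=9 > arr[5]=3
(1, 2): arr[1]=13 > arr[2]=9
(1, 3): arr[1]=13 > arr[3]=11
(1, 4): arr[1]=13 > arr[4]=2
(1, 5): arr[1]=13 > arr[5]=3
(2, 4): arr[2]=9 > arr[4]=2
(2, 5): arr[2]=9 > arr[5]=3
(3, 4): arr[3]=11 > arr[4]=2
(3, 5): arr[3]=11 > arr[5]=3

Total inversions: 10

The array has 10 inversion(s): (0,4), (0,5), (1,2), (1,3), (1,4), (1,5), (2,4), (2,5), (3,4), (3,5). Each pair (i,j) satisfies i < j and arr[i] > arr[j].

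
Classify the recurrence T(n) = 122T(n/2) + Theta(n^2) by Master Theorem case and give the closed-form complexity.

Master Theorem for T(n) = 122T(n/2) + O(n^2):

a = 122, b = 2, c = 2
log_b(a) = log_2(122) = 6.9307

Case 1: c = 2 < log_2(122) = 6.9307
T(n) = O(n^(log_2 122))

For T(n) = 122T(n/2) + O(n^2): log_2(122) = 6.9307. This is Case 1 of the Master Theorem (c < log_b(a), work dominated by leaves), giving O(n^(log_2 122)).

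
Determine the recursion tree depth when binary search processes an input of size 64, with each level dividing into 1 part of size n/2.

For divide and conquer with division factor 2:

Problem sizes at each level:
Level 0: 64
Level 1: 32
Level 2: 16
Level 3: 8
Level 4: 4
Level 5: 2
Level 6: 1

The root is level 0 and the size-1 base case is level 6 (the tree spans levels 0 through 6, i.e. 7 levels counting the root), so the depth is the number of divisions: log_2(64) = 6

The recursion tree depth is log_2(64) = 6. At each level, the problem size is divided by 2, so it takes 6 divisions to reduce to a base case of size 1. The algorithm makes 1 recursive call at each level.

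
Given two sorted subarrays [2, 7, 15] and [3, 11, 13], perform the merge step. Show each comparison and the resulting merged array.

Merging process:

Compare 2 vs 3: take 2 from left. Merged: [2]
Compare 7 vs 3: take 3 from right. Merged: [2, 3]
Compare 7 vs 11: take 7 from left. Merged: [2, 3, 7]
Compare 15 vs 11: take 11 from right. Merged: [2, 3, 7, 11]
Compare 15 vs 13: take 13 from right. Merged: [2, 3, 7, 11, 13]
Append remaining from left: [15]. Merged: [2, 3, 7, 11, 13, 15]

Final merged array: [2, 3, 7, 11, 13, 15]
Total comparisons: 5

The merged array is [2, 3, 7, 11, 13, 15], requiring 5 comparisons. The merge step runs in O(n) time where n is the total number of elements.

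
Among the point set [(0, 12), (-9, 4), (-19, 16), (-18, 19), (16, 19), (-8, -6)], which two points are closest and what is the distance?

Computing all pairwise distances among 6 points:

d((0, 12), (-9, 4)) = 12.0416
d((0, 12), (-19, 16)) = 19.4165
d((0, 12), (-18, 19)) = 19.3132
d((0, 12), (16, 19)) = 17.4642
d((0, 12), (-8, -6)) = 19.6977
d((-9, 4), (-19, 16)) = 15.6205
d((-9, 4), (-18, 19)) = 17.4929
d((-9, 4), (16, 19)) = 29.1548
d((-9, 4), (-8, -6)) = 10.0499
d((-19, 16), (-18, 19)) = 3.1623 <-- minimum
d((-19, 16), (16, 19)) = 35.1283
d((-19, 16), (-8, -6)) = 24.5967
d((-18, 19), (16, 19)) = 34.0
d((-18, 19), (-8, -6)) = 26.9258
d((16, 19), (-8, -6)) = 34.6554

Closest pair: (-19, 16) and (-18, 19) with distance 3.1623

The closest pair is (-19, 16) and (-18, 19) with Euclidean distance 3.1623. For 6 points, brute-force pairwise comparison is shown above. For large n, the divide-and-conquer algorithm (sort by x, recurse on halves, check the dividing strip) achieves O(n log n).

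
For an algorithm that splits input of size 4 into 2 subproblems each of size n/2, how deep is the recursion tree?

For divide and conquer with division factor 2:

Problem sizes at each level:
Level 0: 4
Level 1: 2
Level 2: 1

The root is level 0 and the size-1 base case is level 2 (the tree spans levels 0 through 2, i.e. 3 levels counting the root), so the depth is the number of divisions: log_2(4) = 2

The recursion tree depth is log_2(4) = 2. At each level, the problem size is divided by 2, so it takes 2 divisions to reduce to a base case of size 1. The algorithm makes 2 recursive calls at each level.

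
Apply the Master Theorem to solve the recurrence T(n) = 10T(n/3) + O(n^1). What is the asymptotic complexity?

Master Theorem for T(n) = 10T(n/3) + O(n^1):

a = 10, b = 3, c = 1
log_b(a) = log_3(10) = 2.0959

Case 1: c = 1 < log_3(10) = 2.0959
T(n) = O(n^(log_3 10))

For T(n) = 10T(n/3) + O(n^1): log_3(10) = 2.0959. This is Case 1 of the Master Theorem (c < log_b(a), work dominated by leaves), giving O(n^(log_3 10)).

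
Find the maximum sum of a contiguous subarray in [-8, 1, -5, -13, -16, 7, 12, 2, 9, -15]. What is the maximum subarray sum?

Using Kadane's algorithm on [-8, 1, -5, -13, -16, 7, 12, 2, 9, -15]:

Scanning through the array:
Position 1 (value 1): max_ending_here = 1, max_so_far = 1
Position 2 (value -5): max_ending_here = -4, max_so_far = 1
Position 3 (value -13): max_ending_here = -13, max_so_far = 1
Position 4 (value -16): max_ending_here = -16, max_so_far = 1
Position 5 (value 7): max_ending_here = 7, max_so_far = 7
Position 6 (value 12): max_ending_here = 19, max_so_far = 19
Position 7 (value 2): max_ending_here = 21, max_so_far = 21
Position 8 (value 9): max_ending_here = 30, max_so_far = 30
Position 9 (value -15): max_ending_here = 15, max_so_far = 30

Maximum subarray: [7, 12, 2, 9]
Maximum sum: 30

The maximum subarray is [7, 12, 2, 9] with sum 30. This subarray runs from index 5 to index 8.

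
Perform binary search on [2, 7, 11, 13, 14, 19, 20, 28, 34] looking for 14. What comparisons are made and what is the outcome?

Binary search for 14 in [2, 7, 11, 13, 14, 19, 20, 28, 34]:

lo=0, hi=8, mid=4, arr[mid]=14 -> Found target at index 4!

Binary search finds 14 at index 4 after 1 comparisons. The search repeatedly halves the search space by comparing with the middle element.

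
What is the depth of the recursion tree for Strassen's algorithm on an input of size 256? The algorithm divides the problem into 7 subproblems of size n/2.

For divide and conquer with division factor 2:

Problem sizes at each level:
Level 0: 256
Level 1: 128
Level 2: 64
Level 3: 32
Level 4: 16
Level 5: 8
Level 6: 4
Level 7: 2
Level 8: 1

The root is level 0 and the size-1 base case is level 8 (the tree spans levels 0 through 8, i.e. 9 levels counting the root), so the depth is the number of divisions: log_2(256) = 8

The recursion tree depth is log_2(256) = 8. At each level, the problem size is divided by 2, so it takes 8 divisions to reduce to a base case of size 1. The algorithm makes 7 recursive calls at each level.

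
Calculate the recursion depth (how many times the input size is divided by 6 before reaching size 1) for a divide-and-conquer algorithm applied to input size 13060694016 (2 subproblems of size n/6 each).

For divide and conquer with division factor 6:

Problem sizes at each level:
Level 0: 13060694016
Level 1: 2176782336
Level 2: 362797056
Level 3: 60466176
Level 4: 10077696
Level 5: 1679616
Level 6: 279936
Level 7: 46656
Level 8: 7776
Level 9: 1296
Level 10: 216
Level 11: 36
Level 12: 6
Level 13: 1

The root is level 0 and the size-1 base case is level 13 (the tree spans levels 0 through 13, i.e. 14 levels counting the root), so the depth is the number of divisions: log_6(13060694016) = 13

The recursion tree depth is log_6(13060694016) = 13. At each level, the problem size is divided by 6, so it takes 13 divisions to reduce to a base case of size 1. The algorithm makes 2 recursive calls at each level.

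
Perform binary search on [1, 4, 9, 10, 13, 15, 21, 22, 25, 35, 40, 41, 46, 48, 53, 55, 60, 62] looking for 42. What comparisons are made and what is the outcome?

Binary search for 42 in [1, 4, 9, 10, 13, 15, 21, 22, 25, 35, 40, 41, 46, 48, 53, 55, 60, 62]:

lo=0, hi=17, mid=8, arr[mid]=25 -> 25 < 42, search right half
lo=9, hi=17, mid=13, arr[mid]=48 -> 48 > 42, search left half
lo=9, hi=12, mid=10, arr[mid]=40 -> 40 < 42, search right half
lo=11, hi=12, mid=11, arr[mid]=41 -> 41 < 42, search right half
lo=12, hi=12, mid=12, arr[mid]=46 -> 46 > 42, search left half
lo=12 > hi=11, target 42 not found

Binary search determines that 42 is not in the array after 5 comparisons. The search space was exhausted without finding the target.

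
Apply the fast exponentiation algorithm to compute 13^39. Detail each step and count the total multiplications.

Computing 13^39 by squaring (build up from 13^1; each line after the first costs one multiplication):

13^1 = 13
13^2 = (13^1)^2 = 13^2 = 169
13^4 = (13^2)^2 = 169^2 = 28561
13^8 = (13^4)^2 = 28561^2 = 815730721
13^9 = 13 * 13^8 = 13 * 815730721 = 10604499373
13^18 = (13^9)^2 = 10604499373^2 = 112455406951957393129
13^19 = 13 * 13^18 = 13 * 112455406951957393129 = 1461920290375446110677
13^38 = (13^19)^2 = 1461920290375446110677^2 = 2137210935411428674141543654682486133398329
13^39 = 13 * 13^38 = 13 * 2137210935411428674141543654682486133398329 = 27783742160348572763840067510872319734178277

Result: 27783742160348572763840067510872319734178277
Multiplications needed: 8 (8 lines after 13^1)

13^39 = 27783742160348572763840067510872319734178277. Using exponentiation by squaring, this requires 8 multiplications. The key idea: if the exponent is even, square the half-power; if odd, multiply by the base once.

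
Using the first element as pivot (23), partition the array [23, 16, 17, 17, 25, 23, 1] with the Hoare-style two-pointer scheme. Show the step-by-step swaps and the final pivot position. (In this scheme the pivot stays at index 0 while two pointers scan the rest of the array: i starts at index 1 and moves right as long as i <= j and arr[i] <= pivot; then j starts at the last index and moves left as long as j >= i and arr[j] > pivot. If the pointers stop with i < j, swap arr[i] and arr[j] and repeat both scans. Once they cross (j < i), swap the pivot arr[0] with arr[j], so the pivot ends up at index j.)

Hoare-style two-pointer partition with pivot = 23:

Initial array: [23, 16, 17, 17, 25, 23, 1]

Pointers start at i = 1, j = 6.
i stops at index 4 (arr[4]=25 > 23), j stops at index 6 (arr[6]=1 <= 23): swap arr[4] and arr[6], array becomes [23, 16, 17, 17, 1, 23, 25]
i ends at 6, j ends at 5: the pointers have crossed (j < i), so scanning stops.

Swap pivot arr[0] with arr[5] to place pivot at position 5: [23, 16, 17, 17, 1, 23, 25]
Pivot position: 5

After partitioning with pivot 23, the array becomes [23, 16, 17, 17, 1, 23, 25]. The pivot is placed at index 5. All elements to the left of the pivot are <= 23, and all elements to the right are > 23.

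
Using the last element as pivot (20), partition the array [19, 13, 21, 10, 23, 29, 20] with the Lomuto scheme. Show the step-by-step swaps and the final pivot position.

Lomuto partition with pivot = 20:

Initial array: [19, 13, 21, 10, 23, 29, 20]

arr[0]=19 <= 20: swap with position 0, array becomes [19, 13, 21, 10, 23, 29, 20]
arr[1]=13 <= 20: swap with position 1, array becomes [19, 13, 21, 10, 23, 29, 20]
arr[2]=21 > 20: no swap
arr[3]=10 <= 20: swap with position 2, array becomes [19, 13, 10, 21, 23, 29, 20]
arr[4]=23 > 20: no swap
arr[5]=29 > 20: no swap

Place pivot at position 3: [19, 13, 10, 20, 23, 29, 21]
Pivot position: 3

After partitioning with pivot 20, the array becomes [19, 13, 10, 20, 23, 29, 21]. The pivot is placed at index 3. All elements to the left of the pivot are <= 20, and all elements to the right are > 20.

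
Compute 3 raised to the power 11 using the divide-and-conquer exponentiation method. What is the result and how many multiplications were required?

Computing 3^11 by squaring (build up from 3^1; each line after the first costs one multiplication):

3^1 = 3
3^2 = (3^1)^2 = 3^2 = 9
3^4 = (3^2)^2 = 9^2 = 81
3^5 = 3 * 3^4 = 3 * 81 = 243
3^10 = (3^5)^2 = 243^2 = 59049
3^11 = 3 * 3^10 = 3 * 59049 = 177147

Result: 177147
Multiplications needed: 5 (5 lines after 3^1)

3^11 = 177147. Using exponentiation by squaring, this requires 5 multiplications. The key idea: if the exponent is even, square the half-power; if odd, multiply by the base once.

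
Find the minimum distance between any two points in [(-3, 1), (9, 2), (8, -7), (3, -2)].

Computing all pairwise distances among 4 points:

d((-3, 1), (9, 2)) = 12.0416
d((-3, 1), (8, -7)) = 13.6015
d((-3, 1), (3, -2)) = 6.7082 <-- minimum
d((9, 2), (8, -7)) = 9.0554
d((9, 2), (3, -2)) = 7.2111
d((8, -7), (3, -2)) = 7.0711

Closest pair: (-3, 1) and (3, -2) with distance 6.7082

The closest pair is (-3, 1) and (3, -2) with Euclidean distance 6.7082. For 4 points, brute-force pairwise comparison is shown above. For large n, the divide-and-conquer algorithm (sort by x, recurse on halves, check the dividing strip) achieves O(n log n).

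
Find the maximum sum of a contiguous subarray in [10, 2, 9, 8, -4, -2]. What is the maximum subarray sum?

Using Kadane's algorithm on [10, 2, 9, 8, -4, -2]:

Scanning through the array:
Position 1 (value 2): max_ending_here = 12, max_so_far = 12
Position 2 (value 9): max_ending_here = 21, max_so_far = 21
Position 3 (value 8): max_ending_here = 29, max_so_far = 29
Position 4 (value -4): max_ending_here = 25, max_so_far = 29
Position 5 (value -2): max_ending_here = 23, max_so_far = 29

Maximum subarray: [10, 2, 9, 8]
Maximum sum: 29

The maximum subarray is [10, 2, 9, 8] with sum 29. This subarray runs from index 0 to index 3.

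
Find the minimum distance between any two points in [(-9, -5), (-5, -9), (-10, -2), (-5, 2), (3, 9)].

Computing all pairwise distances among 5 points:

d((-9, -5), (-5, -9)) = 5.6569
d((-9, -5), (-10, -2)) = 3.1623 <-- minimum
d((-9, -5), (-5, 2)) = 8.0623
d((-9, -5), (3, 9)) = 18.4391
d((-5, -9), (-10, -2)) = 8.6023
d((-5, -9), (-5, 2)) = 11.0
d((-5, -9), (3, 9)) = 19.6977
d((-10, -2), (-5, 2)) = 6.4031
d((-10, -2), (3, 9)) = 17.0294
d((-5, 2), (3, 9)) = 10.6301

Closest pair: (-9, -5) and (-10, -2) with distance 3.1623

The closest pair is (-9, -5) and (-10, -2) with Euclidean distance 3.1623. For 5 points, brute-force pairwise comparison is shown above. For large n, the divide-and-conquer algorithm (sort by x, recurse on halves, check the dividing strip) achieves O(n log n).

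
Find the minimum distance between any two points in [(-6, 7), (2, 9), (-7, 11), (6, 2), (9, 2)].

Computing all pairwise distances among 5 points:

d((-6, 7), (2, 9)) = 8.2462
d((-6, 7), (-7, 11)) = 4.1231
d((-6, 7), (6, 2)) = 13.0
d((-6, 7), (9, 2)) = 15.8114
d((2, 9), (-7, 11)) = 9.2195
d((2, 9), (6, 2)) = 8.0623
d((2, 9), (9, 2)) = 9.8995
d((-7, 11), (6, 2)) = 15.8114
d((-7, 11), (9, 2)) = 18.3576
d((6, 2), (9, 2)) = 3.0 <-- minimum

Closest pair: (6, 2) and (9, 2) with distance 3.0

The closest pair is (6, 2) and (9, 2) with Euclidean distance 3.0. For 5 points, brute-force pairwise comparison is shown above. For large n, the divide-and-conquer algorithm (sort by x, recurse on halves, check the dividing strip) achieves O(n log n).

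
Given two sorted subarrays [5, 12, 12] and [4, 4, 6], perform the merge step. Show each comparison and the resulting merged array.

Merging process:

Compare 5 vs 4: take 4 from right. Merged: [4]
Compare 5 vs 4: take 4 from right. Merged: [4, 4]
Compare 5 vs 6: take 5 from left. Merged: [4, 4, 5]
Compare 12 vs 6: take 6 from right. Merged: [4, 4, 5, 6]
Append remaining from left: [12, 12]. Merged: [4, 4, 5, 6, 12, 12]

Final merged array: [4, 4, 5, 6, 12, 12]
Total comparisons: 4

The merged array is [4, 4, 5, 6, 12, 12], requiring 4 comparisons. The merge step runs in O(n) time where n is the total number of elements.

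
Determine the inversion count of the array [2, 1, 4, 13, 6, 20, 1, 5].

Finding inversions in [2, 1, 4, 13, 6, 20, 1, 5]:

(0, 1): arr[0]=2 > arr[1]=1
(0, 6): arr[0]=2 > arr[6]=1
(2, 6): arr[2]=4 > arr[6]=1
(3, 4): arr[3]=13 > arr[4]=6
(3, 6): arr[3]=13 > arr[6]=1
(3, 7): arr[3]=13 > arr[7]=5
(4, 6): arr[4]=6 > arr[6]=1
(4, 7): arr[4]=6 > arr[7]=5
(5, 6): arr[5]=20 > arr[6]=1
(5, 7): arr[5]=20 > arr[7]=5

Total inversions: 10

The array has 10 inversion(s): (0,1), (0,6), (2,6), (3,4), (3,6), (3,7), (4,6), (4,7), (5,6), (5,7). Each pair (i,j) satisfies i < j and arr[i] > arr[j].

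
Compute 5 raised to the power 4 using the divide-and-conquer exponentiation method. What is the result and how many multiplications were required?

Computing 5^4 by squaring (build up from 5^1; each line after the first costs one multiplication):

5^1 = 5
5^2 = (5^1)^2 = 5^2 = 25
5^4 = (5^2)^2 = 25^2 = 625

Result: 625
Multiplications needed: 2 (2 lines after 5^1)

5^4 = 625. Using exponentiation by squaring, this requires 2 multiplications. The key idea: if the exponent is even, square the half-power; if odd, multiply by the base once.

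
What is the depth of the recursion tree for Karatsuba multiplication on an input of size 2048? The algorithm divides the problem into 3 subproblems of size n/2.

For divide and conquer with division factor 2:

Problem sizes at each level:
Level 0: 2048
Level 1: 1024
Level 2: 512
Level 3: 256
Level 4: 128
Level 5: 64
Level 6: 32
Level 7: 16
Level 8: 8
Level 9: 4
Level 10: 2
Level 11: 1

The root is level 0 and the size-1 base case is level 11 (the tree spans levels 0 through 11, i.e. 12 levels counting the root), so the depth is the number of divisions: log_2(2048) = 11

The recursion tree depth is log_2(2048) = 11. At each level, the problem size is divided by 2, so it takes 11 divisions to reduce to a base case of size 1. The algorithm makes 3 recursive calls at each level.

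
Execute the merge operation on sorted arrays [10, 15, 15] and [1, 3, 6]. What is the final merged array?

Merging process:

Compare 10 vs 1: take 1 from right. Merged: [1]
Compare 10 vs 3: take 3 from right. Merged: [1, 3]
Compare 10 vs 6: take 6 from right. Merged: [1, 3, 6]
Append remaining from left: [10, 15, 15]. Merged: [1, 3, 6, 10, 15, 15]

Final merged array: [1, 3, 6, 10, 15, 15]
Total comparisons: 3

The merged array is [1, 3, 6, 10, 15, 15], requiring 3 comparisons. The merge step runs in O(n) time where n is the total number of elements.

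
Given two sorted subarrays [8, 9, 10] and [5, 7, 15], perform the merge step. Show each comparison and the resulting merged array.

Merging process:

Compare 8 vs 5: take 5 from right. Merged: [5]
Compare 8 vs 7: take 7 from right. Merged: [5, 7]
Compare 8 vs 15: take 8 from left. Merged: [5, 7, 8]
Compare 9 vs 15: take 9 from left. Merged: [5, 7, 8, 9]
Compare 10 vs 15: take 10 from left. Merged: [5, 7, 8, 9, 10]
Append remaining from right: [15]. Merged: [5, 7, 8, 9, 10, 15]

Final merged array: [5, 7, 8, 9, 10, 15]
Total comparisons: 5

The merged array is [5, 7, 8, 9, 10, 15], requiring 5 comparisons. The merge step runs in O(n) time where n is the total number of elements.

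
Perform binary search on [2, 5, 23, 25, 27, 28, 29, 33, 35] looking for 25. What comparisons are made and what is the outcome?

Binary search for 25 in [2, 5, 23, 25, 27, 28, 29, 33, 35]:

lo=0, hi=8, mid=4, arr[mid]=27 -> 27 > 25, search left half
lo=0, hi=3, mid=1, arr[mid]=5 -> 5 < 25, search right half
lo=2, hi=3, mid=2, arr[mid]=23 -> 23 < 25, search right half
lo=3, hi=3, mid=3, arr[mid]=25 -> Found target at index 3!

Binary search finds 25 at index 3 after 4 comparisons. The search repeatedly halves the search space by comparing with the middle element.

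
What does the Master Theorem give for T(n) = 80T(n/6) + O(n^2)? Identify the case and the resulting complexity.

Master Theorem for T(n) = 80T(n/6) + O(n^2):

a = 80, b = 6, c = 2
log_b(a) = log_6(80) = 2.4457

Case 1: c = 2 < log_6(80) = 2.4457
T(n) = O(n^(log_6 80))

For T(n) = 80T(n/6) + O(n^2): log_6(80) = 2.4457. This is Case 1 of the Master Theorem (c < log_b(a), work dominated by leaves), giving O(n^(log_6 80)).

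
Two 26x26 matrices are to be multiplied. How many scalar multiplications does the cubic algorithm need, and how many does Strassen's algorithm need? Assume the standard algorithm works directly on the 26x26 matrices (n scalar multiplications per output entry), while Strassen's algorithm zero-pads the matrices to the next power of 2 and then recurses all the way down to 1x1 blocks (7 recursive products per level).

Matrix multiplication for 26x26 matrices:

Strassen's algorithm requires power-of-2 dimensions. Pad 26x26 to 32x32 (next power of 2).

Standard algorithm: 26^3 = 17576 multiplications
Strassen's algorithm: 7^(log2(32)) = 7^5 = 16807 multiplications
Savings: 17576 - 16807 = 769 multiplications

Standard: 17576 multiplications (26^3). Strassen: 16807 multiplications (7^5, after padding to 32x32). Strassen reduces 8 recursive multiplications to 7 at each level.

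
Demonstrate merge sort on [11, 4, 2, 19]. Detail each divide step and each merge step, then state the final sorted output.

Merge sort trace:

Split: [11, 4, 2, 19] -> [11, 4] and [2, 19]
  Split: [11, 4] -> [11] and [4]
  Merge: [11] + [4] -> [4, 11]
  Split: [2, 19] -> [2] and [19]
  Merge: [2] + [19] -> [2, 19]
Merge: [4, 11] + [2, 19] -> [2, 4, 11, 19]

Final sorted array: [2, 4, 11, 19]

The merge sort proceeds by recursively splitting the array and merging sorted halves.
After all merges, the sorted array is [2, 4, 11, 19].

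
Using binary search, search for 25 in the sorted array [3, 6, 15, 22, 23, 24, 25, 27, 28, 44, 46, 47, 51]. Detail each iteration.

Binary search for 25 in [3, 6, 15, 22, 23, 24, 25, 27, 28, 44, 46, 47, 51]:

lo=0, hi=12, mid=6, arr[mid]=25 -> Found target at index 6!

Binary search finds 25 at index 6 after 1 comparisons. The search repeatedly halves the search space by comparing with the middle element.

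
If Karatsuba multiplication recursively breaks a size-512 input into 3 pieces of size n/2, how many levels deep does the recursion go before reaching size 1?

For divide and conquer with division factor 2:

Problem sizes at each level:
Level 0: 512
Level 1: 256
Level 2: 128
Level 3: 64
Level 4: 32
Level 5: 16
Level 6: 8
Level 7: 4
Level 8: 2
Level 9: 1

The root is level 0 and the size-1 base case is level 9 (the tree spans levels 0 through 9, i.e. 10 levels counting the root), so the depth is the number of divisions: log_2(512) = 9

The recursion tree depth is log_2(512) = 9. At each level, the problem size is divided by 2, so it takes 9 divisions to reduce to a base case of size 1. The algorithm makes 3 recursive calls at each level.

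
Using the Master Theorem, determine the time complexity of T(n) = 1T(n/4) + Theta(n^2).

Master Theorem for T(n) = 1T(n/4) + O(n^2):

a = 1, b = 4, c = 2
log_b(a) = log_4(1) = 0.0000

Case 3: c = 2 > log_4(1) = 0.0000
T(n) = O(n^2) = O(n^2)

For T(n) = 1T(n/4) + O(n^2): log_4(1) = 0.0000. This is Case 3 of the Master Theorem (c > log_b(a), work dominated by root), giving O(n^2).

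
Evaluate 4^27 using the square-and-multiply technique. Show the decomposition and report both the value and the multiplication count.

Computing 4^27 by squaring (build up from 4^1; each line after the first costs one multiplication):

4^1 = 4
4^2 = (4^1)^2 = 4^2 = 16
4^3 = 4 * 4^2 = 4 * 16 = 64
4^6 = (4^3)^2 = 64^2 = 4096
4^12 = (4^6)^2 = 4096^2 = 16777216
4^13 = 4 * 4^12 = 4 * 16777216 = 67108864
4^26 = (4^13)^2 = 67108864^2 = 4503599627370496
4^27 = 4 * 4^26 = 4 * 4503599627370496 = 18014398509481984

Result: 18014398509481984
Multiplications needed: 7 (7 lines after 4^1)

4^27 = 18014398509481984. Using exponentiation by squaring, this requires 7 multiplications. The key idea: if the exponent is even, square the half-power; if odd, multiply by the base once.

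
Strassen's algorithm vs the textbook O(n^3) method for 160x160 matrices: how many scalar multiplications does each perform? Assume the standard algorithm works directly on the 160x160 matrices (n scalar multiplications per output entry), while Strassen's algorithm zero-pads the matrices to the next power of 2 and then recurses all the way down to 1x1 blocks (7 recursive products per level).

Matrix multiplication for 160x160 matrices:

Strassen's algorithm requires power-of-2 dimensions. Pad 160x160 to 256x256 (next power of 2).

Standard algorithm: 160^3 = 4096000 multiplications
Strassen's algorithm: 7^(log2(256)) = 7^8 = 5764801 multiplications
Difference: 4096000 - 5764801 = -1668801 (Strassen uses MORE here due to padding overhead — for small or just-over-power-of-2 n, padding can outweigh the per-level savings)

Standard: 4096000 multiplications (160^3). Strassen: 5764801 multiplications (7^8, after padding to 256x256). Strassen reduces 8 recursive multiplications to 7 at each level.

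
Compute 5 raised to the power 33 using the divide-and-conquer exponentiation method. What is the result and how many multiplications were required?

Computing 5^33 by squaring (build up from 5^1; each line after the first costs one multiplication):

5^1 = 5
5^2 = (5^1)^2 = 5^2 = 25
5^4 = (5^2)^2 = 25^2 = 625
5^8 = (5^4)^2 = 625^2 = 390625
5^16 = (5^8)^2 = 390625^2 = 152587890625
5^32 = (5^16)^2 = 152587890625^2 = 23283064365386962890625
5^33 = 5 * 5^32 = 5 * 23283064365386962890625 = 116415321826934814453125

Result: 116415321826934814453125
Multiplications needed: 6 (6 lines after 5^1)

5^33 = 116415321826934814453125. Using exponentiation by squaring, this requires 6 multiplications. The key idea: if the exponent is even, square the half-power; if odd, multiply by the base once.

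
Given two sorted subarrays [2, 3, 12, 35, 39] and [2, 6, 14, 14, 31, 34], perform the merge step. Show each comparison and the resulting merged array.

Merging process:

Compare 2 vs 2: take 2 from left. Merged: [2]
Compare 3 vs 2: take 2 from right. Merged: [2, 2]
Compare 3 vs 6: take 3 from left. Merged: [2, 2, 3]
Compare 12 vs 6: take 6 from right. Merged: [2, 2, 3, 6]
Compare 12 vs 14: take 12 from left. Merged: [2, 2, 3, 6, 12]
Compare 35 vs 14: take 14 from right. Merged: [2, 2, 3, 6, 12, 14]
Compare 35 vs 14: take 14 from right. Merged: [2, 2, 3, 6, 12, 14, 14]
Compare 35 vs 31: take 31 from right. Merged: [2, 2, 3, 6, 12, 14, 14, 31]
Compare 35 vs 34: take 34 from right. Merged: [2, 2, 3, 6, 12, 14, 14, 31, 34]
Append remaining from left: [35, 39]. Merged: [2, 2, 3, 6, 12, 14, 14, 31, 34, 35, 39]

Final merged array: [2, 2, 3, 6, 12, 14, 14, 31, 34, 35, 39]
Total comparisons: 9

The merged array is [2, 2, 3, 6, 12, 14, 14, 31, 34, 35, 39], requiring 9 comparisons. The merge step runs in O(n) time where n is the total number of elements.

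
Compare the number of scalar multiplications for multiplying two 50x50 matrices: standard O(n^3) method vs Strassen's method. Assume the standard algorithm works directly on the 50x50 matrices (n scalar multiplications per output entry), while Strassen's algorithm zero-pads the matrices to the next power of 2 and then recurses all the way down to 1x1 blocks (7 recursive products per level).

Matrix multiplication for 50x50 matrices:

Strassen's algorithm requires power-of-2 dimensions. Pad 50x50 to 64x64 (next power of 2).

Standard algorithm: 50^3 = 125000 multiplications
Strassen's algorithm: 7^(log2(64)) = 7^6 = 117649 multiplications
Savings: 125000 - 117649 = 7351 multiplications

Standard: 125000 multiplications (50^3). Strassen: 117649 multiplications (7^6, after padding to 64x64). Strassen reduces 8 recursive multiplications to 7 at each level.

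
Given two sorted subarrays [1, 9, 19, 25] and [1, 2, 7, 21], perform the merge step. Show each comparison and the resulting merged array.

Merging process:

Compare 1 vs 1: take 1 from left. Merged: [1]
Compare 9 vs 1: take 1 from right. Merged: [1, 1]
Compare 9 vs 2: take 2 from right. Merged: [1, 1, 2]
Compare 9 vs 7: take 7 from right. Merged: [1, 1, 2, 7]
Compare 9 vs 21: take 9 from left. Merged: [1, 1, 2, 7, 9]
Compare 19 vs 21: take 19 from left. Merged: [1, 1, 2, 7, 9, 19]
Compare 25 vs 21: take 21 from right. Merged: [1, 1, 2, 7, 9, 19, 21]
Append remaining from left: [25]. Merged: [1, 1, 2, 7, 9, 19, 21, 25]

Final merged array: [1, 1, 2, 7, 9, 19, 21, 25]
Total comparisons: 7

The merged array is [1, 1, 2, 7, 9, 19, 21, 25], requiring 7 comparisons. The merge step runs in O(n) time where n is the total number of elements.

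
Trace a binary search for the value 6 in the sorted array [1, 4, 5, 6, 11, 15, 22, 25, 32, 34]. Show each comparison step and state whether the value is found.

Binary search for 6 in [1, 4, 5, 6, 11, 15, 22, 25, 32, 34]:

lo=0, hi=9, mid=4, arr[mid]=11 -> 11 > 6, search left half
lo=0, hi=3, mid=1, arr[mid]=4 -> 4 < 6, search right half
lo=2, hi=3, mid=2, arr[mid]=5 -> 5 < 6, search right half
lo=3, hi=3, mid=3, arr[mid]=6 -> Found target at index 3!

Binary search finds 6 at index 3 after 4 comparisons. The search repeatedly halves the search space by comparing with the middle element.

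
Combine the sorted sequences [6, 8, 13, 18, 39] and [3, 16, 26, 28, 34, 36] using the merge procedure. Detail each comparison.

Merging process:

Compare 6 vs 3: take 3 from right. Merged: [3]
Compare 6 vs 16: take 6 from left. Merged: [3, 6]
Compare 8 vs 16: take 8 from left. Merged: [3, 6, 8]
Compare 13 vs 16: take 13 from left. Merged: [3, 6, 8, 13]
Compare 18 vs 16: take 16 from right. Merged: [3, 6, 8, 13, 16]
Compare 18 vs 26: take 18 from left. Merged: [3, 6, 8, 13, 16, 18]
Compare 39 vs 26: take 26 from right. Merged: [3, 6, 8, 13, 16, 18, 26]
Compare 39 vs 28: take 28 from right. Merged: [3, 6, 8, 13, 16, 18, 26, 28]
Compare 39 vs 34: take 34 from right. Merged: [3, 6, 8, 13, 16, 18, 26, 28, 34]
Compare 39 vs 36: take 36 from right. Merged: [3, 6, 8, 13, 16, 18, 26, 28, 34, 36]
Append remaining from left: [39]. Merged: [3, 6, 8, 13, 16, 18, 26, 28, 34, 36, 39]

Final merged array: [3, 6, 8, 13, 16, 18, 26, 28, 34, 36, 39]
Total comparisons: 10

The merged array is [3, 6, 8, 13, 16, 18, 26, 28, 34, 36, 39], requiring 10 comparisons. The merge step runs in O(n) time where n is the total number of elements.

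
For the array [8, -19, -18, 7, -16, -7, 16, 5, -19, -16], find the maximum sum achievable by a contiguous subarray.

Using Kadane's algorithm on [8, -19, -18, 7, -16, -7, 16, 5, -19, -16]:

Scanning through the array:
Position 1 (value -19): max_ending_here = -11, max_so_far = 8
Position 2 (value -18): max_ending_here = -18, max_so_far = 8
Position 3 (value 7): max_ending_here = 7, max_so_far = 8
Position 4 (value -16): max_ending_here = -9, max_so_far = 8
Position 5 (value -7): max_ending_here = -7, max_so_far = 8
Position 6 (value 16): max_ending_here = 16, max_so_far = 16
Position 7 (value 5): max_ending_here = 21, max_so_far = 21
Position 8 (value -19): max_ending_here = 2, max_so_far = 21
Position 9 (value -16): max_ending_here = -14, max_so_far = 21

Maximum subarray: [16, 5]
Maximum sum: 21

The maximum subarray is [16, 5] with sum 21. This subarray runs from index 6 to index 7.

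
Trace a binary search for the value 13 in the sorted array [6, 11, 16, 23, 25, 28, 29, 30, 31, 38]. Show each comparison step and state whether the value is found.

Binary search for 13 in [6, 11, 16, 23, 25, 28, 29, 30, 31, 38]:

lo=0, hi=9, mid=4, arr[mid]=25 -> 25 > 13, search left half
lo=0, hi=3, mid=1, arr[mid]=11 -> 11 < 13, search right half
lo=2, hi=3, mid=2, arr[mid]=16 -> 16 > 13, search left half
lo=2 > hi=1, target 13 not found

Binary search determines that 13 is not in the array after 3 comparisons. The search space was exhausted without finding the target.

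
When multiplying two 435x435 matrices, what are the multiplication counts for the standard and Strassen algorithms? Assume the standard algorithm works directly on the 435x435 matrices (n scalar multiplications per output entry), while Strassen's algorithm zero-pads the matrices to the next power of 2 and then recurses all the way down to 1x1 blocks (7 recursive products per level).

Matrix multiplication for 435x435 matrices:

Strassen's algorithm requires power-of-2 dimensions. Pad 435x435 to 512x512 (next power of 2).

Standard algorithm: 435^3 = 82312875 multiplications
Strassen's algorithm: 7^(log2(512)) = 7^9 = 40353607 multiplications
Savings: 82312875 - 40353607 = 41959268 multiplications

Standard: 82312875 multiplications (435^3). Strassen: 40353607 multiplications (7^9, after padding to 512x512). Strassen reduces 8 recursive multiplications to 7 at each level.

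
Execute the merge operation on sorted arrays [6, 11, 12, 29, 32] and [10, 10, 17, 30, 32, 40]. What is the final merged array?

Merging process:

Compare 6 vs 10: take 6 from left. Merged: [6]
Compare 11 vs 10: take 10 from right. Merged: [6, 10]
Compare 11 vs 10: take 10 from right. Merged: [6, 10, 10]
Compare 11 vs 17: take 11 from left. Merged: [6, 10, 10, 11]
Compare 12 vs 17: take 12 from left. Merged: [6, 10, 10, 11, 12]
Compare 29 vs 17: take 17 from right. Merged: [6, 10, 10, 11, 12, 17]
Compare 29 vs 30: take 29 from left. Merged: [6, 10, 10, 11, 12, 17, 29]
Compare 32 vs 30: take 30 from right. Merged: [6, 10, 10, 11, 12, 17, 29, 30]
Compare 32 vs 32: take 32 from left. Merged: [6, 10, 10, 11, 12, 17, 29, 30, 32]
Append remaining from right: [32, 40]. Merged: [6, 10, 10, 11, 12, 17, 29, 30, 32, 32, 40]

Final merged array: [6, 10, 10, 11, 12, 17, 29, 30, 32, 32, 40]
Total comparisons: 9

The merged array is [6, 10, 10, 11, 12, 17, 29, 30, 32, 32, 40], requiring 9 comparisons. The merge step runs in O(n) time where n is the total number of elements.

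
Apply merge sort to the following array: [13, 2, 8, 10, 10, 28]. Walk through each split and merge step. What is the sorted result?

Merge sort trace:

Split: [13, 2, 8, 10, 10, 28] -> [13, 2, 8] and [10, 10, 28]
  Split: [13, 2, 8] -> [13] and [2, 8]
    Split: [2, 8] -> [2] and [8]
    Merge: [2] + [8] -> [2, 8]
  Merge: [13] + [2, 8] -> [2, 8, 13]
  Split: [10, 10, 28] -> [10] and [10, 28]
    Split: [10, 28] -> [10] and [28]
    Merge: [10] + [28] -> [10, 28]
  Merge: [10] + [10, 28] -> [10, 10, 28]
Merge: [2, 8, 13] + [10, 10, 28] -> [2, 8, 10, 10, 13, 28]

Final sorted array: [2, 8, 10, 10, 13, 28]

The merge sort proceeds by recursively splitting the array and merging sorted halves.
After all merges, the sorted array is [2, 8, 10, 10, 13, 28].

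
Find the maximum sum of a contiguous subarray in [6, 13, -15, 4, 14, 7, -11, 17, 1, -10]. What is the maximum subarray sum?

Using Kadane's algorithm on [6, 13, -15, 4, 14, 7, -11, 17, 1, -10]:

Scanning through the array:
Position 1 (value 13): max_ending_here = 19, max_so_far = 19
Position 2 (value -15): max_ending_here = 4, max_so_far = 19
Position 3 (value 4): max_ending_here = 8, max_so_far = 19
Position 4 (value 14): max_ending_here = 22, max_so_far = 22
Position 5 (value 7): max_ending_here = 29, max_so_far = 29
Position 6 (value -11): max_ending_here = 18, max_so_far = 29
Position 7 (value 17): max_ending_here = 35, max_so_far = 35
Position 8 (value 1): max_ending_here = 36, max_so_far = 36
Position 9 (value -10): max_ending_here = 26, max_so_far = 36

Maximum subarray: [6, 13, -15, 4, 14, 7, -11, 17, 1]
Maximum sum: 36

The maximum subarray is [6, 13, -15, 4, 14, 7, -11, 17, 1] with sum 36. This subarray runs from index 0 to index 8.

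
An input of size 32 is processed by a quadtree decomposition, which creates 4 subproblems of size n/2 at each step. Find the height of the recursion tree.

For divide and conquer with division factor 2:

Problem sizes at each level:
Level 0: 32
Level 1: 16
Level 2: 8
Level 3: 4
Level 4: 2
Level 5: 1

The root is level 0 and the size-1 base case is level 5 (the tree spans levels 0 through 5, i.e. 6 levels counting the root), so the depth is the number of divisions: log_2(32) = 5

The recursion tree depth is log_2(32) = 5. At each level, the problem size is divided by 2, so it takes 5 divisions to reduce to a base case of size 1. The algorithm makes 4 recursive calls at each level.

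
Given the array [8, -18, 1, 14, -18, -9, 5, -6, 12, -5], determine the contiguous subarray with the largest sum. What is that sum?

Using Kadane's algorithm on [8, -18, 1, 14, -18, -9, 5, -6, 12, -5]:

Scanning through the array:
Position 1 (value -18): max_ending_here = -10, max_so_far = 8
Position 2 (value 1): max_ending_here = 1, max_so_far = 8
Position 3 (value 14): max_ending_here = 15, max_so_far = 15
Position 4 (value -18): max_ending_here = -3, max_so_far = 15
Position 5 (value -9): max_ending_here = -9, max_so_far = 15
Position 6 (value 5): max_ending_here = 5, max_so_far = 15
Position 7 (value -6): max_ending_here = -1, max_so_far = 15
Position 8 (value 12): max_ending_here = 12, max_so_far = 15
Position 9 (value -5): max_ending_here = 7, max_so_far = 15

Maximum subarray: [1, 14]
Maximum sum: 15

The maximum subarray is [1, 14] with sum 15. This subarray runs from index 2 to index 3.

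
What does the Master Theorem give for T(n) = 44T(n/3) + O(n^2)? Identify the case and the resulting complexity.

Master Theorem for T(n) = 44T(n/3) + O(n^2):

a = 44, b = 3, c = 2
log_b(a) = log_3(44) = 3.4445

Case 1: c = 2 < log_3(44) = 3.4445
T(n) = O(n^(log_3 44))

For T(n) = 44T(n/3) + O(n^2): log_3(44) = 3.4445. This is Case 1 of the Master Theorem (c < log_b(a), work dominated by leaves), giving O(n^(log_3 44)).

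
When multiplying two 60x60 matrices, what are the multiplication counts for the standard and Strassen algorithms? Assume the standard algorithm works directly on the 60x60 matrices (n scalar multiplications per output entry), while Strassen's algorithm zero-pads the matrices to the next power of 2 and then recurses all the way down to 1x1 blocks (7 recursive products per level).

Matrix multiplication for 60x60 matrices:

Strassen's algorithm requires power-of-2 dimensions. Pad 60x60 to 64x64 (next power of 2).

Standard algorithm: 60^3 = 216000 multiplications
Strassen's algorithm: 7^(log2(64)) = 7^6 = 117649 multiplications
Savings: 216000 - 117649 = 98351 multiplications

Standard: 216000 multiplications (60^3). Strassen: 117649 multiplications (7^6, after padding to 64x64). Strassen reduces 8 recursive multiplications to 7 at each level.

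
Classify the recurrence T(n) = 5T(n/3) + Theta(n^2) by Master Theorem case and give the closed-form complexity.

Master Theorem for T(n) = 5T(n/3) + O(n^2):

a = 5, b = 3, c = 2
log_b(a) = log_3(5) = 1.4650

Case 3: c = 2 > log_3(5) = 1.4650
T(n) = O(n^2) = O(n^2)

For T(n) = 5T(n/3) + O(n^2): log_3(5) = 1.4650. This is Case 3 of the Master Theorem (c > log_b(a), work dominated by root), giving O(n^2).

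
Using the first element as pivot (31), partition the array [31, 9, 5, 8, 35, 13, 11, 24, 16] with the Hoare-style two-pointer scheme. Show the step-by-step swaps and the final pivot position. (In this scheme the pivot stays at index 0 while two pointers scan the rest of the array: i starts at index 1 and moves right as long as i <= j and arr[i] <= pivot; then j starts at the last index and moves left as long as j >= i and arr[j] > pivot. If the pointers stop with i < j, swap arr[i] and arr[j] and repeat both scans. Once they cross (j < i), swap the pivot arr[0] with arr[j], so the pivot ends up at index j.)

Hoare-style two-pointer partition with pivot = 31:

Initial array: [31, 9, 5, 8, 35, 13, 11, 24, 16]

Pointers start at i = 1, j = 8.
i stops at index 4 (arr[4]=35 > 31), j stops at index 8 (arr[8]=16 <= 31): swap arr[4] and arr[8], array becomes [31, 9, 5, 8, 16, 13, 11, 24, 35]
i ends at 8, j ends at 7: the pointers have crossed (j < i), so scanning stops.

Swap pivot arr[0] with arr[7] to place pivot at position 7: [24, 9, 5, 8, 16, 13, 11, 31, 35]
Pivot position: 7

After partitioning with pivot 31, the array becomes [24, 9, 5, 8, 16, 13, 11, 31, 35]. The pivot is placed at index 7. All elements to the left of the pivot are <= 31, and all elements to the right are > 31.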